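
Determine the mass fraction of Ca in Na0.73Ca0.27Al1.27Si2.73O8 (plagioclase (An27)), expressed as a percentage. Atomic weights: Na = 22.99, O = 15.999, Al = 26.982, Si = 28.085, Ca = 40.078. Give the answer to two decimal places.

M(Na0.73Ca0.27Al1.27Si2.73O8) = 266.535 g/mol.
Ca contributes 0.27 × 40.078 = 10.821 g per mole.
10.821/266.535 = 0.0406 → 4.06%.

4.06 wt%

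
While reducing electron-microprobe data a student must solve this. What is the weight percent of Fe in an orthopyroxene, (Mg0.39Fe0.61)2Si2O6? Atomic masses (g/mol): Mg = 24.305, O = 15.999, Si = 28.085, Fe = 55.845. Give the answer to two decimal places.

M((Mg0.39Fe0.61)2Si2O6) = 239.253 g/mol.
Fe contributes 1.22 × 55.845 = 68.131 g per mole.
68.131/239.253 = 0.2848 → 28.48%.

28.48 wt%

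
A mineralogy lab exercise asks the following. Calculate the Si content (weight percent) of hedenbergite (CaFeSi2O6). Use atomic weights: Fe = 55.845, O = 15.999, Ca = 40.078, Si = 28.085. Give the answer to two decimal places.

M(CaFeSi2O6) = 248.087 g/mol.
Si contributes 2 × 28.085 = 56.170 g per mole.
56.170/248.087 = 0.2264 → 22.64%.

22.64 weight percent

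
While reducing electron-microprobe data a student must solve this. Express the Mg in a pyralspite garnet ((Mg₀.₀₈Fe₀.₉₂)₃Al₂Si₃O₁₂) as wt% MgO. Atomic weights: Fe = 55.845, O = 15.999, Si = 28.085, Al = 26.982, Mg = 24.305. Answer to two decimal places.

Molar mass of (Mg₀.₀₈Fe₀.₉₂)₃Al₂Si₃O₁₂ = 0.24*24.305 + 2.76*55.845 + 2*26.982 + 3*28.085 + 12*15.999 = 490.172 g/mol.
Each formula unit contains 0.24 Mg, equivalent to 0.24/1 = 0.2400 mol MgO.
M(MgO) = 1×24.305 + 1×15.999 = 40.304 g/mol.
Mass of MgO per formula unit = 0.2400 × 40.304 = 9.673 g.
MgO wt% = 9.673 / 490.172 × 100 = 1.97%.

1.97 wt%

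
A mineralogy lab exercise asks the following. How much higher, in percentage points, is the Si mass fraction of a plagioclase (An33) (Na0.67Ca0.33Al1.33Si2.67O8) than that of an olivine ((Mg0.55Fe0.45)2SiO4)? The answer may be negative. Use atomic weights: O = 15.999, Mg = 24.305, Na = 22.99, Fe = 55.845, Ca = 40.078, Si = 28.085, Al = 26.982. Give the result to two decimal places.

First mineral: 74.987 g Si in 267.494 g formula = 28.03 wt% Si.
Second mineral: 28.085 g Si in 169.077 g formula = 16.61 wt% Si.
28.03% − 16.61% gives a difference of 11.42 percentage points.

11.42 percentage points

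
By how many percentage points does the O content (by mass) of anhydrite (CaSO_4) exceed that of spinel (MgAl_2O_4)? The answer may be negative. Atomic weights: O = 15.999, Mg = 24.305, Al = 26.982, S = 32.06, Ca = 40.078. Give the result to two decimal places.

2.03 percentage points

M(CaSO_4) = 136.134 g/mol, so wt% O = 63.996/136.134 × 100 = 47.01%.
M(MgAl_2O_4) = 142.265 g/mol, so wt% O = 63.996/142.265 × 100 = 44.98%.
47.01 − 44.98 = 2.03 pp.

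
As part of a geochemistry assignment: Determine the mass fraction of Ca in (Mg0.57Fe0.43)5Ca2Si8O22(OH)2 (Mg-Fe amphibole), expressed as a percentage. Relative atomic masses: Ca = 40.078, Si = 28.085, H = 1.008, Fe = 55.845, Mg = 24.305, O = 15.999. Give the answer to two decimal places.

9.11 mass %

M((Mg0.57Fe0.43)5Ca2Si8O22(OH)2) = 880.164 g/mol.
Ca contributes 2 × 40.078 = 80.156 g per mole.
80.156/880.164 = 0.0911 → 9.11%.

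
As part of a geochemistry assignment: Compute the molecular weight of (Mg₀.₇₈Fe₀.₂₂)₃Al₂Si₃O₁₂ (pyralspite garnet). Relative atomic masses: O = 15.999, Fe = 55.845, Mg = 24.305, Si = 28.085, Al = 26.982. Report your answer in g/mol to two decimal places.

M = 2.34(24.305) + 0.66(55.845) + 2(26.982) + 3(28.085) + 12(15.999)

423.94 g/mol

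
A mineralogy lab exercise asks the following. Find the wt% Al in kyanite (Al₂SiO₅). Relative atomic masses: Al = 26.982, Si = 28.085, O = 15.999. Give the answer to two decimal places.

33.30 wt%

M(Al₂SiO₅) = 162.044 g/mol.
Al contributes 2 × 26.982 = 53.964 g per mole.
53.964/162.044 = 0.3330 → 33.30%.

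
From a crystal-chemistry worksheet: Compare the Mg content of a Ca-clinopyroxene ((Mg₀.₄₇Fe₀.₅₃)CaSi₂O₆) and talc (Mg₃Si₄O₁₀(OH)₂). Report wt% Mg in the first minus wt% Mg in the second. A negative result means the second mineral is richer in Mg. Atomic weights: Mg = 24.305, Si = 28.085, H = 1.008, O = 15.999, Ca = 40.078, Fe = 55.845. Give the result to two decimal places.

M((Mg₀.₄₇Fe₀.₅₃)CaSi₂O₆) = 233.263 g/mol, so wt% Mg = 11.423/233.263 × 100 = 4.90%.
M(Mg₃Si₄O₁₀(OH)₂) = 379.259 g/mol, so wt% Mg = 72.915/379.259 × 100 = 19.23%.
4.90 − 19.23 = -14.33 pp.

-14.33 percentage points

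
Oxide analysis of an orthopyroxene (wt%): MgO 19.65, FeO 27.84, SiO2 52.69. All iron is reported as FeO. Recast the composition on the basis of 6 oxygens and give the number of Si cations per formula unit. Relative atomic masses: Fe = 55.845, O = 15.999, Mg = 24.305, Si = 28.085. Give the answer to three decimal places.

MgO (M=40.304): mol = 0.48754; Mg = 0.48754, O = 0.48754.
FeO (M=71.844): mol = 0.38751; Fe = 0.38751, O = 0.38751.
SiO2 (M=60.083): mol = 0.87695; Si = 0.87695, O = 1.75390.
ΣO = 2.62895; factor = 6/ΣO = 2.28228.
Si apfu = 0.87695 × 2.28228 = 2.001.

2.001 Si apfu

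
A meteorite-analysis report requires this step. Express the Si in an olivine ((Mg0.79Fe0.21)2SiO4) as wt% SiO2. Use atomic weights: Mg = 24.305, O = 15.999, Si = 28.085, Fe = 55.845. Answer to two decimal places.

39.03 wt%

M((Mg0.79Fe0.21)2SiO4) = 153.938 g/mol; M(SiO2) = 60.083 g/mol.
Moles SiO2 per formula unit = 1 Si ÷ 1 = 1.0000.
SiO2 fraction = (1.0000 × 60.083) / 153.938 = 60.083/153.938 = 0.3903.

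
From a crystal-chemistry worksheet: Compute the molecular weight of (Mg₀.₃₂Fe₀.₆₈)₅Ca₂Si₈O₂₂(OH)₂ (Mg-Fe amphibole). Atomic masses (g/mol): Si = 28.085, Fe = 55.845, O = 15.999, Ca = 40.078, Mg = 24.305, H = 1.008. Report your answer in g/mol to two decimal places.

919.59 g/mol

Mg: 1.60 × 24.305 = 38.8880
Fe: 3.40 × 55.845 = 189.8730
Ca: 2 × 40.078 = 80.1560
Si: 8 × 28.085 = 224.6800
O: 24 × 15.999 = 383.9760
H: 2 × 1.008 = 2.0160
Summing the contributions gives the formula mass.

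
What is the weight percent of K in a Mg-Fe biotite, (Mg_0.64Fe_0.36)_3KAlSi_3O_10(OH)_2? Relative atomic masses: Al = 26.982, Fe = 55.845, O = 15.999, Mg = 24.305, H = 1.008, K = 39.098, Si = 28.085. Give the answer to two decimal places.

8.66 mass %

M((Mg_0.64Fe_0.36)_3KAlSi_3O_10(OH)_2) = 451.317 g/mol.
K contributes 1 × 39.098 = 39.098 g per mole.
39.098/451.317 = 0.0866 → 8.66%.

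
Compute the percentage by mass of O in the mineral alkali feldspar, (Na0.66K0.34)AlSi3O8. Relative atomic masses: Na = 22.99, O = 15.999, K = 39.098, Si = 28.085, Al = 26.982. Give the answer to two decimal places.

47.81 wt%

Molar mass of (Na0.66K0.34)AlSi3O8: 0.66*22.99 + 0.34*39.098 + 1*26.982 + 3*28.085 + 8*15.999 = 267.696 g/mol.
Mass of O per formula unit: 8 × 15.999 = 127.992 g.
Weight fraction O = 127.992 / 267.696 = 0.4781.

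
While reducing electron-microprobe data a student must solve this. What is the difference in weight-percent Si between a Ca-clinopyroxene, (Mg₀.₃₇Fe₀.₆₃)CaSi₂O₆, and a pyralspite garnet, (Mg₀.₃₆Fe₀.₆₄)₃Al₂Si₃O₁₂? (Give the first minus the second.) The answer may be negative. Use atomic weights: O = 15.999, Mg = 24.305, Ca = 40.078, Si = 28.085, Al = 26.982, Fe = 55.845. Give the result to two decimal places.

5.59 percentage points

Si in (Mg₀.₃₇Fe₀.₆₃)CaSi₂O₆: molar mass 236.417 g/mol; 2×28.085 = 56.170 g → 23.76 wt%.
Si in (Mg₀.₃₆Fe₀.₆₄)₃Al₂Si₃O₁₂: molar mass 463.679 g/mol; 3×28.085 = 84.255 g → 18.17 wt%.
Difference = 23.76 − 18.17 = 5.59 percentage points.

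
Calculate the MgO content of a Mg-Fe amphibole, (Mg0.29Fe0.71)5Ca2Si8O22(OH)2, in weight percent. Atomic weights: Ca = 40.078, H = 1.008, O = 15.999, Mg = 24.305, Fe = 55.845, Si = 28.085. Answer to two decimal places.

6.32 wt%

Formula mass = 924.320 g/mol.
1.45 Mg → 1.4500 mol MgO per formula unit; M(MgO) = 40.304, so MgO mass = 58.441 g.
58.441/924.320 × 100 = 6.32 wt%.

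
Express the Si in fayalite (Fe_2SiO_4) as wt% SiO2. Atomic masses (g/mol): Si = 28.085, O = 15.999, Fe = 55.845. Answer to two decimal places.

29.49 wt%

Formula mass = 203.771 g/mol.
1 Si → 1.0000 mol SiO2 per formula unit; M(SiO2) = 60.083, so SiO2 mass = 60.083 g.
60.083/203.771 × 100 = 29.49 wt%.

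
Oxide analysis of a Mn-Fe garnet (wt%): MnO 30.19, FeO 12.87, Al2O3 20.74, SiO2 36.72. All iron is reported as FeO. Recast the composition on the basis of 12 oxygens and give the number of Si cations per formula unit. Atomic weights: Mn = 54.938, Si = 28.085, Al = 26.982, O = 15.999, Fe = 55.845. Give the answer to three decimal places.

MnO: 30.19/70.937 = 0.42559 mol → 0.42559 mol Mn, 0.42559 mol O.
FeO: 12.87/71.844 = 0.17914 mol → 0.17914 mol Fe, 0.17914 mol O.
Al2O3: 20.74/101.961 = 0.20341 mol → 0.40682 mol Al, 0.61023 mol O.
SiO2: 36.72/60.083 = 0.61115 mol → 0.61115 mol Si, 1.22230 mol O.
Total oxygen = 2.43726 mol. Normalization factor = 12/2.43726 = 4.92356.
Si per 12 O = 0.61115 × 4.92356 = 3.009.

3.009 Si apfu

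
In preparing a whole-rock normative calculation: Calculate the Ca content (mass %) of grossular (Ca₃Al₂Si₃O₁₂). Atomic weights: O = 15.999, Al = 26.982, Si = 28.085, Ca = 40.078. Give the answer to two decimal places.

Molar mass of Ca₃Al₂Si₃O₁₂: 3·40.078 + 2·26.982 + 3·28.085 + 12·15.999 = 450.441 g/mol.
Mass of Ca per formula unit: 3 × 40.078 = 120.234 g.
Weight fraction Ca = 120.234 / 450.441 = 0.2669.

26.69 mass %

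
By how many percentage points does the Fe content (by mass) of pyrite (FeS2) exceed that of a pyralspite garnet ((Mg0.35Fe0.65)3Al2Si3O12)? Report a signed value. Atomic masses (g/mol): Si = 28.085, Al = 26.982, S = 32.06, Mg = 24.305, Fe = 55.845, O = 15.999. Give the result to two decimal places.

23.11 percentage points

First mineral: 55.845 g Fe in 119.965 g formula = 46.55 wt% Fe.
Second mineral: 108.898 g Fe in 464.625 g formula = 23.44 wt% Fe.
46.55% − 23.44% gives a difference of 23.11 percentage points.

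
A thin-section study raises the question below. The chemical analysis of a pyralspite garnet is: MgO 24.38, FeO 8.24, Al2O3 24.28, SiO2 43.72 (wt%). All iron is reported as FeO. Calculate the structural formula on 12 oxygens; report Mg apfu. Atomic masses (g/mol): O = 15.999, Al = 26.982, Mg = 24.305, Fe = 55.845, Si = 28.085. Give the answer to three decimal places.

24.38 wt% MgO ÷ 40.304 g/mol = 0.60490 mol, giving 0.60490 Mg and 0.60490 O.
8.24 wt% FeO ÷ 71.844 g/mol = 0.11469 mol, giving 0.11469 Fe and 0.11469 O.
24.28 wt% Al2O3 ÷ 101.961 g/mol = 0.23813 mol, giving 0.47626 Al and 0.71439 O.
43.72 wt% SiO2 ÷ 60.083 g/mol = 0.72766 mol, giving 0.72766 Si and 1.45532 O.
Oxygen sums to 2.88930; scaling by 12/2.88930 = 4.15326 puts the formula on 12 O.
Mg: 0.60490 × 4.15326 = 2.512 atoms per formula unit.

2.512 Mg apfu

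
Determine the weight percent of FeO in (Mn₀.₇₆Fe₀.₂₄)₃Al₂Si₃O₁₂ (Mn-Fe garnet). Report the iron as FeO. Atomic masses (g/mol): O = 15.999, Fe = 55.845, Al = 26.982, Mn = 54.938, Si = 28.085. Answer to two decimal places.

M((Mn₀.₇₆Fe₀.₂₄)₃Al₂Si₃O₁₂) = 495.674 g/mol; M(FeO) = 71.844 g/mol.
Moles FeO per formula unit = 0.72 Fe ÷ 1 = 0.7200.
FeO fraction = (0.7200 × 71.844) / 495.674 = 51.728/495.674 = 0.1044.

10.44 wt%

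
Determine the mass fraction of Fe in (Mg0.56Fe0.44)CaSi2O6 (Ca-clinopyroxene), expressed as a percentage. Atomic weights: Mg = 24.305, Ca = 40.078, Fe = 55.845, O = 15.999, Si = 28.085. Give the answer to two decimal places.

10.66 wt%

M((Mg0.56Fe0.44)CaSi2O6) = 230.425 g/mol.
Fe contributes 0.44 × 55.845 = 24.572 g per mole.
24.572/230.425 = 0.1066 → 10.66%.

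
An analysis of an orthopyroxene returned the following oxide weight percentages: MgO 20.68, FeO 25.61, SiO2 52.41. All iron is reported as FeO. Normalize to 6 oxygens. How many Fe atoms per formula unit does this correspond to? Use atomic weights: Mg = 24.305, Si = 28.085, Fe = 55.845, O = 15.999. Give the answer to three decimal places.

20.68 wt% MgO ÷ 40.304 g/mol = 0.51310 mol, giving 0.51310 Mg and 0.51310 O.
25.61 wt% FeO ÷ 71.844 g/mol = 0.35647 mol, giving 0.35647 Fe and 0.35647 O.
52.41 wt% SiO2 ÷ 60.083 g/mol = 0.87229 mol, giving 0.87229 Si and 1.74458 O.
Oxygen sums to 2.61415; scaling by 6/2.61415 = 2.29520 puts the formula on 6 O.
Fe: 0.35647 × 2.29520 = 0.818 atoms per formula unit.

0.818 Fe apfu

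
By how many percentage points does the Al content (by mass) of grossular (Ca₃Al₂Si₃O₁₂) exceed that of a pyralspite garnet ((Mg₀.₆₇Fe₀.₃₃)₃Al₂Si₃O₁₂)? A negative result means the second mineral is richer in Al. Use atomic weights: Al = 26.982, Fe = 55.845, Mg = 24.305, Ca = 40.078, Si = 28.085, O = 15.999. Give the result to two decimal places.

-0.44 percentage points

M(Ca₃Al₂Si₃O₁₂) = 450.441 g/mol, so wt% Al = 53.964/450.441 × 100 = 11.98%.
M((Mg₀.₆₇Fe₀.₃₃)₃Al₂Si₃O₁₂) = 434.347 g/mol, so wt% Al = 53.964/434.347 × 100 = 12.42%.
11.98 − 12.42 = -0.44 pp.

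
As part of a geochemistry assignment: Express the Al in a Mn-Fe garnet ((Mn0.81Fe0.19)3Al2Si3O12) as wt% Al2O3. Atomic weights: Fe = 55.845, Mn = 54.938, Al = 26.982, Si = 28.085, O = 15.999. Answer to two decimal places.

20.58 wt%

Molar mass of (Mn0.81Fe0.19)3Al2Si3O12 = 2.43·54.938 + 0.57·55.845 + 2·26.982 + 3·28.085 + 12·15.999 = 495.538 g/mol.
Each formula unit contains 2 Al, equivalent to 2/2 = 1.0000 mol Al2O3.
M(Al2O3) = 2×26.982 + 3×15.999 = 101.961 g/mol.
Mass of Al2O3 per formula unit = 1.0000 × 101.961 = 101.961 g.
Al2O3 wt% = 101.961 / 495.538 × 100 = 20.58%.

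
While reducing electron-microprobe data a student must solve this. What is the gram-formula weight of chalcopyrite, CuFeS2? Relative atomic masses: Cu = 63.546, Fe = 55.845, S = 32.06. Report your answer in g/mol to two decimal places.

183.51 g/mol

Cu: 1 × 63.546 = 63.5460
Fe: 1 × 55.845 = 55.8450
S: 2 × 32.06 = 64.1200
Summing the contributions gives the formula mass.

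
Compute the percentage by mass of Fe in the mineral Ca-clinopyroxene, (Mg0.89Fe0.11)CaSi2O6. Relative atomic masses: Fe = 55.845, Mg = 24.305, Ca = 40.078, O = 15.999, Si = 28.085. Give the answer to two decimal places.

2.79 wt%

M((Mg0.89Fe0.11)CaSi2O6) = 220.016 g/mol.
Fe contributes 0.11 × 55.845 = 6.143 g per mole.
6.143/220.016 = 0.0279 → 2.79%.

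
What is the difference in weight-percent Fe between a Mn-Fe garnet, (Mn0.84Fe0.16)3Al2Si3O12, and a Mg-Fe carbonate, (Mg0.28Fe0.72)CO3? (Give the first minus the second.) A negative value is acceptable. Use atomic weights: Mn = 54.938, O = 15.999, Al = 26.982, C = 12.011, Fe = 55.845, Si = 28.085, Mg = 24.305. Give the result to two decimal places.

First mineral: 26.806 g Fe in 495.456 g formula = 5.41 wt% Fe.
Second mineral: 40.208 g Fe in 107.022 g formula = 37.57 wt% Fe.
5.41% − 37.57% gives a difference of -32.16 percentage points.

-32.16 percentage points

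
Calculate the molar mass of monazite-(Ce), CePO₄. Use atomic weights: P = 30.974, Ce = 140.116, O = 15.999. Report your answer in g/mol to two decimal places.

235.09 g/mol

The formula mass is the sum 1*140.116 + 1*30.974 + 4*15.999.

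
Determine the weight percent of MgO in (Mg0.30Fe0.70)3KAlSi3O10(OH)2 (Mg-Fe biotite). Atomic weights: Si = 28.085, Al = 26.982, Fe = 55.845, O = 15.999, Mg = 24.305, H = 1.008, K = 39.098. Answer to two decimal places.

7.50 wt%

Formula mass = 483.488 g/mol.
0.90 Mg → 0.9000 mol MgO per formula unit; M(MgO) = 40.304, so MgO mass = 36.274 g.
36.274/483.488 × 100 = 7.50 wt%.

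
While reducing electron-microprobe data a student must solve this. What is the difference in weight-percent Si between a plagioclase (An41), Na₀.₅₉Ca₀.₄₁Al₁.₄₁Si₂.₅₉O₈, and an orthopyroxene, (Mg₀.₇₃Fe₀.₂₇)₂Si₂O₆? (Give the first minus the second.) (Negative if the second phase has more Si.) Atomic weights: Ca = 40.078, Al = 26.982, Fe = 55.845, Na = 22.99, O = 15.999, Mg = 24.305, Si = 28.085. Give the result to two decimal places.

1.27 percentage points

Si in Na₀.₅₉Ca₀.₄₁Al₁.₄₁Si₂.₅₉O₈: molar mass 268.773 g/mol; 2.59×28.085 = 72.740 g → 27.06 wt%.
Si in (Mg₀.₇₃Fe₀.₂₇)₂Si₂O₆: molar mass 217.806 g/mol; 2×28.085 = 56.170 g → 25.79 wt%.
Difference = 27.06 − 25.79 = 1.27 percentage points.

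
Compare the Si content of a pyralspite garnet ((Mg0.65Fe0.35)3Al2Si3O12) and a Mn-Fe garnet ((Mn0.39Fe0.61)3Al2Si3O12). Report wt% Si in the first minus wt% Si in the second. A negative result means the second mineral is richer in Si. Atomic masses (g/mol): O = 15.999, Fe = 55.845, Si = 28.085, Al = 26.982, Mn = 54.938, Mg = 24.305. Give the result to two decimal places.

M((Mg0.65Fe0.35)3Al2Si3O12) = 436.239 g/mol, so wt% Si = 84.255/436.239 × 100 = 19.31%.
M((Mn0.39Fe0.61)3Al2Si3O12) = 496.681 g/mol, so wt% Si = 84.255/496.681 × 100 = 16.96%.
19.31 − 16.96 = 2.35 pp.

2.35 percentage points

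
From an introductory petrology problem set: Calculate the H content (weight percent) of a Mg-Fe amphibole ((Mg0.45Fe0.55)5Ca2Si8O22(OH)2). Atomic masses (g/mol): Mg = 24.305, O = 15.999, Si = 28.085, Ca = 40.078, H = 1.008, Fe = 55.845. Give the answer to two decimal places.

M((Mg0.45Fe0.55)5Ca2Si8O22(OH)2) = 899.088 g/mol.
H contributes 2 × 1.008 = 2.016 g per mole.
2.016/899.088 = 0.0022 → 0.22%.

0.22 weight percent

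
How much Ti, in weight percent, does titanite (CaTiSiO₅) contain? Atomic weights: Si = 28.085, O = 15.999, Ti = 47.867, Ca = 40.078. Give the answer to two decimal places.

Formula mass = 1×40.078 + 1×47.867 + 1×28.085 + 5×15.999 = 196.025 g/mol, of which 47.867 g is Ti.
So Ti makes up 47.867/196.025 = 0.2442 of the mass, i.e. 24.42%.

24.42 weight percent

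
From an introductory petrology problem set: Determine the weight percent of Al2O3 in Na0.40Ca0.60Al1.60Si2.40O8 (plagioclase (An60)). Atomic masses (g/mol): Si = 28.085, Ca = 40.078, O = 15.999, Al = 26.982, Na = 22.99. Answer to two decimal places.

Molar mass of Na0.40Ca0.60Al1.60Si2.40O8 = 0.40·22.99 + 0.60·40.078 + 1.60·26.982 + 2.40·28.085 + 8·15.999 = 271.810 g/mol.
Each formula unit contains 1.60 Al, equivalent to 1.60/2 = 0.8000 mol Al2O3.
M(Al2O3) = 2×26.982 + 3×15.999 = 101.961 g/mol.
Mass of Al2O3 per formula unit = 0.8000 × 101.961 = 81.569 g.
Al2O3 wt% = 81.569 / 271.810 × 100 = 30.01%.

30.01 wt%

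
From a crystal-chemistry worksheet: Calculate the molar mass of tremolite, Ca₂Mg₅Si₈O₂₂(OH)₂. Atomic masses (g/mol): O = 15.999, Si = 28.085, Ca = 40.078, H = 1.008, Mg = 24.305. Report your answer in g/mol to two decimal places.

Ca: 2 × 40.078 = 80.1560
Mg: 5 × 24.305 = 121.5250
Si: 8 × 28.085 = 224.6800
O: 24 × 15.999 = 383.9760
H: 2 × 1.008 = 2.0160
Summing the contributions gives the formula mass.

812.35 g/mol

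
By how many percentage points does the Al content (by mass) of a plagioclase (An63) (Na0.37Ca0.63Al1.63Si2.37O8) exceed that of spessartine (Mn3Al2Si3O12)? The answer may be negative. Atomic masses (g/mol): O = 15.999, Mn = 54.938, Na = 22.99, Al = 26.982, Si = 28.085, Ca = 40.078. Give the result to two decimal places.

Al in Na0.37Ca0.63Al1.63Si2.37O8: molar mass 272.290 g/mol; 1.63×26.982 = 43.981 g → 16.15 wt%.
Al in Mn3Al2Si3O12: molar mass 495.021 g/mol; 2×26.982 = 53.964 g → 10.90 wt%.
Difference = 16.15 − 10.90 = 5.25 percentage points.

5.25 percentage points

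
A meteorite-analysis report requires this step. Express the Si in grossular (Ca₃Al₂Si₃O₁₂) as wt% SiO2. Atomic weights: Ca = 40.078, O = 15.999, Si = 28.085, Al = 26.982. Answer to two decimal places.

Molar mass of Ca₃Al₂Si₃O₁₂ = 3×40.078 + 2×26.982 + 3×28.085 + 12×15.999 = 450.441 g/mol.
Each formula unit contains 3 Si, equivalent to 3/1 = 3.0000 mol SiO2.
M(SiO2) = 1×28.085 + 2×15.999 = 60.083 g/mol.
Mass of SiO2 per formula unit = 3.0000 × 60.083 = 180.249 g.
SiO2 wt% = 180.249 / 450.441 × 100 = 40.02%.

40.02 wt%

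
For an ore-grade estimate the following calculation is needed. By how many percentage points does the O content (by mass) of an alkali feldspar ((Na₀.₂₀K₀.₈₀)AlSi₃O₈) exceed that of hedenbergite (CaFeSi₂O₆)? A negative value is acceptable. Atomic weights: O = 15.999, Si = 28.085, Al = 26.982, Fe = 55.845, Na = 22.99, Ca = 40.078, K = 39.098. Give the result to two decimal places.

O in (Na₀.₂₀K₀.₈₀)AlSi₃O₈: molar mass 275.105 g/mol; 8×15.999 = 127.992 g → 46.52 wt%.
O in CaFeSi₂O₆: molar mass 248.087 g/mol; 6×15.999 = 95.994 g → 38.69 wt%.
Difference = 46.52 − 38.69 = 7.83 percentage points.

7.83 percentage points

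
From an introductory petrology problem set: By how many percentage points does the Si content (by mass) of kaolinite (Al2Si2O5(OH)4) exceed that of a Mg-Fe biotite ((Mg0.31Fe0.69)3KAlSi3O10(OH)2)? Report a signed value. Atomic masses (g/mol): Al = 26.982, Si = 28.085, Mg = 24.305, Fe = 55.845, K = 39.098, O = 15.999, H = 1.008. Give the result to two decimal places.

4.30 percentage points

Si in Al2Si2O5(OH)4: molar mass 258.157 g/mol; 2×28.085 = 56.170 g → 21.76 wt%.
Si in (Mg0.31Fe0.69)3KAlSi3O10(OH)2: molar mass 482.542 g/mol; 3×28.085 = 84.255 g → 17.46 wt%.
Difference = 21.76 − 17.46 = 4.30 percentage points.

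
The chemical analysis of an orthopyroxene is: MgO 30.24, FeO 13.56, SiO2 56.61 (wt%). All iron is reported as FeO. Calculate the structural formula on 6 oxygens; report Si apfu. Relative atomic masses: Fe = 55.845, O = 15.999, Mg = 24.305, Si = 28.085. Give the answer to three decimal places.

MgO (M=40.304): mol = 0.75030; Mg = 0.75030, O = 0.75030.
FeO (M=71.844): mol = 0.18874; Fe = 0.18874, O = 0.18874.
SiO2 (M=60.083): mol = 0.94220; Si = 0.94220, O = 1.88440.
ΣO = 2.82344; factor = 6/ΣO = 2.12507.
Si apfu = 0.94220 × 2.12507 = 2.002.

2.002 Si apfu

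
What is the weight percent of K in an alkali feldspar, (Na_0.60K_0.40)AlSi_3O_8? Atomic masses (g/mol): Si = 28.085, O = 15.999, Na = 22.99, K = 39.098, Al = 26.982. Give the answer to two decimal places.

5.82 mass %

M((Na_0.60K_0.40)AlSi_3O_8) = 268.662 g/mol.
K contributes 0.40 × 39.098 = 15.639 g per mole.
15.639/268.662 = 0.0582 → 5.82%.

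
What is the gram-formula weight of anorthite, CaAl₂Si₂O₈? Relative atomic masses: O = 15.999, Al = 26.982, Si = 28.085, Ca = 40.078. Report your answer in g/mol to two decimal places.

278.20 g/mol

Ca: 1 × 40.078 = 40.0780
Al: 2 × 26.982 = 53.9640
Si: 2 × 28.085 = 56.1700
O: 8 × 15.999 = 127.9920
Summing the contributions gives the formula mass.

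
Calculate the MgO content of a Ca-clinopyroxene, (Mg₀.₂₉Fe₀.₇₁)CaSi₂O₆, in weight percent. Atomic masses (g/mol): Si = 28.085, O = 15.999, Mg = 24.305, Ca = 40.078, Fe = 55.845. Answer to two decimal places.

M((Mg₀.₂₉Fe₀.₇₁)CaSi₂O₆) = 238.940 g/mol; M(MgO) = 40.304 g/mol.
Moles MgO per formula unit = 0.29 Mg ÷ 1 = 0.2900.
MgO fraction = (0.2900 × 40.304) / 238.940 = 11.688/238.940 = 0.0489.

4.89 wt%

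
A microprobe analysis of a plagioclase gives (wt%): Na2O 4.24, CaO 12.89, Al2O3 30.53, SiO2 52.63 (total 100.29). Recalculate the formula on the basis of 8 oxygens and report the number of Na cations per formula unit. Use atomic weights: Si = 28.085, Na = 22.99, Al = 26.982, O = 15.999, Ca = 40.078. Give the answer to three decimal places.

4.24 wt% Na2O ÷ 61.979 g/mol = 0.06841 mol, giving 0.13682 Na and 0.06841 O.
12.89 wt% CaO ÷ 56.077 g/mol = 0.22986 mol, giving 0.22986 Ca and 0.22986 O.
30.53 wt% Al2O3 ÷ 101.961 g/mol = 0.29943 mol, giving 0.59886 Al and 0.89829 O.
52.63 wt% SiO2 ÷ 60.083 g/mol = 0.87595 mol, giving 0.87595 Si and 1.75190 O.
Oxygen sums to 2.94846; scaling by 8/2.94846 = 2.71328 puts the formula on 8 O.
Na: 0.13682 × 2.71328 = 0.371 atoms per formula unit.

0.371 Na apfu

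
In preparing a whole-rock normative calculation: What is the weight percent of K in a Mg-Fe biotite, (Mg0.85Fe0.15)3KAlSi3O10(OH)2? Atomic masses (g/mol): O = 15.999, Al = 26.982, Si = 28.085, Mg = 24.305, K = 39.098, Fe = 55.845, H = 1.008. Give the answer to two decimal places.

9.06 wt%

M((Mg0.85Fe0.15)3KAlSi3O10(OH)2) = 431.447 g/mol.
K contributes 1 × 39.098 = 39.098 g per mole.
39.098/431.447 = 0.0906 → 9.06%.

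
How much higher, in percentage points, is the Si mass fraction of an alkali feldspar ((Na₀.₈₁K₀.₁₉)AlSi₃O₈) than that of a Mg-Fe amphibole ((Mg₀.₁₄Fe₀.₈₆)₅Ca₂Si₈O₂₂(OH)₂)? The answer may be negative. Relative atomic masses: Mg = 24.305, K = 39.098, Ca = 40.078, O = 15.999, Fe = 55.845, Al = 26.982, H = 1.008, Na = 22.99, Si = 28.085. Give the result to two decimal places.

8.06 percentage points

Si in (Na₀.₈₁K₀.₁₉)AlSi₃O₈: molar mass 265.280 g/mol; 3×28.085 = 84.255 g → 31.76 wt%.
Si in (Mg₀.₁₄Fe₀.₈₆)₅Ca₂Si₈O₂₂(OH)₂: molar mass 947.975 g/mol; 8×28.085 = 224.680 g → 23.70 wt%.
Difference = 31.76 − 23.70 = 8.06 percentage points.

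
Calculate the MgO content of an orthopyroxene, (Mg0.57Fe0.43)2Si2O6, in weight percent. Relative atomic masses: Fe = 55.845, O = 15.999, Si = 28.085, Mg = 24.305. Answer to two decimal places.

20.16 wt%

Molar mass of (Mg0.57Fe0.43)2Si2O6 = 1.14×24.305 + 0.86×55.845 + 2×28.085 + 6×15.999 = 227.898 g/mol.
Each formula unit contains 1.14 Mg, equivalent to 1.14/1 = 1.1400 mol MgO.
M(MgO) = 1×24.305 + 1×15.999 = 40.304 g/mol.
Mass of MgO per formula unit = 1.1400 × 40.304 = 45.947 g.
MgO wt% = 45.947 / 227.898 × 100 = 20.16%.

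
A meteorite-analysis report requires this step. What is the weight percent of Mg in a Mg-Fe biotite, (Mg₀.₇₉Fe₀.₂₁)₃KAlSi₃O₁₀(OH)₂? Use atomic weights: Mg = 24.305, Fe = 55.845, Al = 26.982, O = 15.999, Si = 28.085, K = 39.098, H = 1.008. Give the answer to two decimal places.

13.18 wt%

Formula mass = 2.37×24.305 + 0.63×55.845 + 1×39.098 + 1×26.982 + 3×28.085 + 12×15.999 + 2×1.008 = 437.124 g/mol, of which 57.603 g is Mg.
So Mg makes up 57.603/437.124 = 0.1318 of the mass, i.e. 13.18%.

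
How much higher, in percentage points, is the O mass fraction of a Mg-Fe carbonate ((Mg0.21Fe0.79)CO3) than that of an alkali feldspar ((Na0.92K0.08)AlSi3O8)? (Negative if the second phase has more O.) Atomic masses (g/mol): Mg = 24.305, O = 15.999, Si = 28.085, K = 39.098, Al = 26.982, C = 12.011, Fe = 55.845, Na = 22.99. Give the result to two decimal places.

-4.63 percentage points

First mineral: 47.997 g O in 109.230 g formula = 43.94 wt% O.
Second mineral: 127.992 g O in 263.508 g formula = 48.57 wt% O.
43.94% − 48.57% gives a difference of -4.63 percentage points.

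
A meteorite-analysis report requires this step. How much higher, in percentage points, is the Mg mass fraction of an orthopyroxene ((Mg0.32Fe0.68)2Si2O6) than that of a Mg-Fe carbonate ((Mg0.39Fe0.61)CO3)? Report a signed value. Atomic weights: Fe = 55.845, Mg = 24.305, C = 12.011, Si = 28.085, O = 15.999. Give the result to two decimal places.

-2.77 percentage points

M((Mg0.32Fe0.68)2Si2O6) = 243.668 g/mol, so wt% Mg = 15.555/243.668 × 100 = 6.38%.
M((Mg0.39Fe0.61)CO3) = 103.552 g/mol, so wt% Mg = 9.479/103.552 × 100 = 9.15%.
6.38 − 9.15 = -2.77 pp.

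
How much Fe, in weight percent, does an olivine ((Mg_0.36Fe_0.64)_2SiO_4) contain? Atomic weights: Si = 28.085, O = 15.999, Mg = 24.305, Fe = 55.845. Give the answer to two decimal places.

M((Mg_0.36Fe_0.64)_2SiO_4) = 181.062 g/mol.
Fe contributes 1.28 × 55.845 = 71.482 g per mole.
71.482/181.062 = 0.3948 → 39.48%.

39.48 weight percent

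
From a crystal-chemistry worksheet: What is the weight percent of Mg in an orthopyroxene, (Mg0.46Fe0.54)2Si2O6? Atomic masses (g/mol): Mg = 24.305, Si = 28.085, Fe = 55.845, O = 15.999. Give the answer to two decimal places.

9.52 mass %

Formula mass = 0.92×24.305 + 1.08×55.845 + 2×28.085 + 6×15.999 = 234.837 g/mol, of which 22.361 g is Mg.
So Mg makes up 22.361/234.837 = 0.0952 of the mass, i.e. 9.52%.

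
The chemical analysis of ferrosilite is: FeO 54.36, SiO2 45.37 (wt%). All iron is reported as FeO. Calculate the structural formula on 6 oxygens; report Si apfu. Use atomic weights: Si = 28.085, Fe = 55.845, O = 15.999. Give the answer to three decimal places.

54.36 wt% FeO ÷ 71.844 g/mol = 0.75664 mol, giving 0.75664 Fe and 0.75664 O.
45.37 wt% SiO2 ÷ 60.083 g/mol = 0.75512 mol, giving 0.75512 Si and 1.51024 O.
Oxygen sums to 2.26688; scaling by 6/2.26688 = 2.64681 puts the formula on 6 O.
Si: 0.75512 × 2.64681 = 1.999 atoms per formula unit.

1.999 Si apfu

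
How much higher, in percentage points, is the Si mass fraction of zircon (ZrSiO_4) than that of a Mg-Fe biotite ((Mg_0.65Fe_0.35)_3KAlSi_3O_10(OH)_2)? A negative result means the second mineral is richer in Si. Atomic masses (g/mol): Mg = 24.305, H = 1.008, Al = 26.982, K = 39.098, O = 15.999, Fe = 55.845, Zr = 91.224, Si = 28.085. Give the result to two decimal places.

-3.39 percentage points

Si in ZrSiO_4: molar mass 183.305 g/mol; 1×28.085 = 28.085 g → 15.32 wt%.
Si in (Mg_0.65Fe_0.35)_3KAlSi_3O_10(OH)_2: molar mass 450.371 g/mol; 3×28.085 = 84.255 g → 18.71 wt%.
Difference = 15.32 − 18.71 = -3.39 percentage points.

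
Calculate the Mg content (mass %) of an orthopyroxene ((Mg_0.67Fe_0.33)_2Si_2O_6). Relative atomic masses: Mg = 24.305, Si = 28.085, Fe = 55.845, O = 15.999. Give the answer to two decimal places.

14.70 mass %

Formula mass = 1.34*24.305 + 0.66*55.845 + 2*28.085 + 6*15.999 = 221.590 g/mol, of which 32.569 g is Mg.
So Mg makes up 32.569/221.590 = 0.1470 of the mass, i.e. 14.70%.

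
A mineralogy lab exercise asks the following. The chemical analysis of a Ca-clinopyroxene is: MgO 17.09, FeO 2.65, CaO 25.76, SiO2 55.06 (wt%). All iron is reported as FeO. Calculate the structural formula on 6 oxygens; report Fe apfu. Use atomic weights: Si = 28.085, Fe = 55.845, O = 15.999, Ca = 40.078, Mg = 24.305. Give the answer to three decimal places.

0.080 Fe apfu

MgO: 17.09/40.304 = 0.42403 mol → 0.42403 mol Mg, 0.42403 mol O.
FeO: 2.65/71.844 = 0.03689 mol → 0.03689 mol Fe, 0.03689 mol O.
CaO: 25.76/56.077 = 0.45937 mol → 0.45937 mol Ca, 0.45937 mol O.
SiO2: 55.06/60.083 = 0.91640 mol → 0.91640 mol Si, 1.83280 mol O.
Total oxygen = 2.75309 mol. Normalization factor = 6/2.75309 = 2.17937.
Fe per 6 O = 0.03689 × 2.17937 = 0.080.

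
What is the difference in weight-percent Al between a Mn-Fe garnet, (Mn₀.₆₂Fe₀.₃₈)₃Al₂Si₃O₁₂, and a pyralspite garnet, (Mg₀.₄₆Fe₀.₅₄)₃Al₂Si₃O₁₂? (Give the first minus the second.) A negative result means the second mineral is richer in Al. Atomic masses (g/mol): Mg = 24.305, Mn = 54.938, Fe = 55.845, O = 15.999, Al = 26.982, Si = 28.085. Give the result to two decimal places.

M((Mn₀.₆₂Fe₀.₃₈)₃Al₂Si₃O₁₂) = 496.055 g/mol, so wt% Al = 53.964/496.055 × 100 = 10.88%.
M((Mg₀.₄₆Fe₀.₅₄)₃Al₂Si₃O₁₂) = 454.217 g/mol, so wt% Al = 53.964/454.217 × 100 = 11.88%.
10.88 − 11.88 = -1.00 pp.

-1.00 percentage points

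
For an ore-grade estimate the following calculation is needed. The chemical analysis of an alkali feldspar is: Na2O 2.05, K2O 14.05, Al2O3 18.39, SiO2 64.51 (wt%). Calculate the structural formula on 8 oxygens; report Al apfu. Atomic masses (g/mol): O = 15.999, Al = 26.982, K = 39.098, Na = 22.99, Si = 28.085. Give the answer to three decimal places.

2.05 wt% Na2O ÷ 61.979 g/mol = 0.03308 mol, giving 0.06616 Na and 0.03308 O.
14.05 wt% K2O ÷ 94.195 g/mol = 0.14916 mol, giving 0.29832 K and 0.14916 O.
18.39 wt% Al2O3 ÷ 101.961 g/mol = 0.18036 mol, giving 0.36072 Al and 0.54108 O.
64.51 wt% SiO2 ÷ 60.083 g/mol = 1.07368 mol, giving 1.07368 Si and 2.14736 O.
Oxygen sums to 2.87068; scaling by 8/2.87068 = 2.78680 puts the formula on 8 O.
Al: 0.36072 × 2.78680 = 1.005 atoms per formula unit.

1.005 Al apfu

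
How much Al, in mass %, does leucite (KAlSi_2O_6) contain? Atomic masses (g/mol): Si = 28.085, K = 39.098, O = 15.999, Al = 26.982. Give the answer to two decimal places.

M(KAlSi_2O_6) = 218.244 g/mol.
Al contributes 1 × 26.982 = 26.982 g per mole.
26.982/218.244 = 0.1236 → 12.36%.

12.36 mass %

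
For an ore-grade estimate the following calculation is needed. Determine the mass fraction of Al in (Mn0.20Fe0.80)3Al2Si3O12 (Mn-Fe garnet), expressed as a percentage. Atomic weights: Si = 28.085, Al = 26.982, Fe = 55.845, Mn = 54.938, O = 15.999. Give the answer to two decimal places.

10.85 wt%

Formula mass = 0.60×54.938 + 2.40×55.845 + 2×26.982 + 3×28.085 + 12×15.999 = 497.198 g/mol, of which 53.964 g is Al.
So Al makes up 53.964/497.198 = 0.1085 of the mass, i.e. 10.85%.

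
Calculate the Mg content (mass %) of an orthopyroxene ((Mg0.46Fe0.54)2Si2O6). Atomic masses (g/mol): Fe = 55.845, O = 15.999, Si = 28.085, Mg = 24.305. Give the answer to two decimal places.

M((Mg0.46Fe0.54)2Si2O6) = 234.837 g/mol.
Mg contributes 0.92 × 24.305 = 22.361 g per mole.
22.361/234.837 = 0.0952 → 9.52%.

9.52 mass %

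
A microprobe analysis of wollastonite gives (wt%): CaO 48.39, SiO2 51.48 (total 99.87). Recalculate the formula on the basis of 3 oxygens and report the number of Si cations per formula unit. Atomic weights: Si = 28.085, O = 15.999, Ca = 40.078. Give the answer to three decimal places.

CaO: 48.39/56.077 = 0.86292 mol → 0.86292 mol Ca, 0.86292 mol O.
SiO2: 51.48/60.083 = 0.85681 mol → 0.85681 mol Si, 1.71362 mol O.
Total oxygen = 2.57654 mol. Normalization factor = 3/2.57654 = 1.16435.
Si per 3 O = 0.85681 × 1.16435 = 0.998.

0.998 Si apfu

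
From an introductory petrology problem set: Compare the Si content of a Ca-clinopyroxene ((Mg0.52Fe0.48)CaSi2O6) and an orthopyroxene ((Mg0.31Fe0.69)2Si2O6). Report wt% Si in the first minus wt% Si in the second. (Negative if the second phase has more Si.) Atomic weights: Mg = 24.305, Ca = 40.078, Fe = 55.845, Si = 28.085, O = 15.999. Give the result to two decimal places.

1.25 percentage points

Si in (Mg0.52Fe0.48)CaSi2O6: molar mass 231.686 g/mol; 2×28.085 = 56.170 g → 24.24 wt%.
Si in (Mg0.31Fe0.69)2Si2O6: molar mass 244.299 g/mol; 2×28.085 = 56.170 g → 22.99 wt%.
Difference = 24.24 − 22.99 = 1.25 percentage points.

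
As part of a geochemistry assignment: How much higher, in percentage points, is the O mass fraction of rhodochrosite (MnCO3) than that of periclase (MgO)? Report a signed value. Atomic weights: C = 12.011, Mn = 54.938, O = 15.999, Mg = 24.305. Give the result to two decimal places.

2.06 percentage points

O in MnCO3: molar mass 114.946 g/mol; 3×15.999 = 47.997 g → 41.76 wt%.
O in MgO: molar mass 40.304 g/mol; 1×15.999 = 15.999 g → 39.70 wt%.
Difference = 41.76 − 39.70 = 2.06 percentage points.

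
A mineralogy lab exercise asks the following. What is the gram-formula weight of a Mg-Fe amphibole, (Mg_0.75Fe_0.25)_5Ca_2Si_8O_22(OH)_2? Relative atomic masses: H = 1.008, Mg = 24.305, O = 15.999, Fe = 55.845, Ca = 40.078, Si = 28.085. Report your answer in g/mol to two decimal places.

M = 3.75×24.305 + 1.25×55.845 + 2×40.078 + 8×28.085 + 24×15.999 + 2×1.008

851.78 g/mol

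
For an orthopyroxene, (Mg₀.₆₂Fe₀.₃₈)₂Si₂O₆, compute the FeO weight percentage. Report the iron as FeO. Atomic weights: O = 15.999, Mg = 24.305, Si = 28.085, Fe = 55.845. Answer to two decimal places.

Formula mass = 224.744 g/mol.
0.76 Fe → 0.7600 mol FeO per formula unit; M(FeO) = 71.844, so FeO mass = 54.601 g.
54.601/224.744 × 100 = 24.29 wt%.

24.29 wt%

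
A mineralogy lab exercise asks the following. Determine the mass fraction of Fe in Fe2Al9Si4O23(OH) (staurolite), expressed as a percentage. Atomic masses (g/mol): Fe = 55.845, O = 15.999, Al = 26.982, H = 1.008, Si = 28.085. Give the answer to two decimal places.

Formula mass = 2·55.845 + 9·26.982 + 4·28.085 + 24·15.999 + 1·1.008 = 851.852 g/mol, of which 111.690 g is Fe.
So Fe makes up 111.690/851.852 = 0.1311 of the mass, i.e. 13.11%.

13.11 weight percent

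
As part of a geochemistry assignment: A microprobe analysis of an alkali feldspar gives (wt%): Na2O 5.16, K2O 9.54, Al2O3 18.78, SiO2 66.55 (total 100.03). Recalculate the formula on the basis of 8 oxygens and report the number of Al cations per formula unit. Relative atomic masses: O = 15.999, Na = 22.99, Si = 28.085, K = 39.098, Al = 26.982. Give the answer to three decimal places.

Na2O: 5.16/61.979 = 0.08325 mol → 0.16650 mol Na, 0.08325 mol O.
K2O: 9.54/94.195 = 0.10128 mol → 0.20256 mol K, 0.10128 mol O.
Al2O3: 18.78/101.961 = 0.18419 mol → 0.36838 mol Al, 0.55257 mol O.
SiO2: 66.55/60.083 = 1.10763 mol → 1.10763 mol Si, 2.21526 mol O.
Total oxygen = 2.95236 mol. Normalization factor = 8/2.95236 = 2.70970.
Al per 8 O = 0.36838 × 2.70970 = 0.998.

0.998 Al apfu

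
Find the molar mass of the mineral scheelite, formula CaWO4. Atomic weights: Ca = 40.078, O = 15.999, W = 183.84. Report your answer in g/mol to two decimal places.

287.91 g/mol

Ca: 1 × 40.078 = 40.0780
W: 1 × 183.84 = 183.8400
O: 4 × 15.999 = 63.9960
Summing the contributions gives the formula mass.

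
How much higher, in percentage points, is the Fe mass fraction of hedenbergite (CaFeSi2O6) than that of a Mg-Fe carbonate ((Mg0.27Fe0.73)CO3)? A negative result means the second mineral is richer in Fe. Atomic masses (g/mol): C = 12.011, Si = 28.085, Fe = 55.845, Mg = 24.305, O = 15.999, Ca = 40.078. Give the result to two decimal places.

-15.47 percentage points

First mineral: 55.845 g Fe in 248.087 g formula = 22.51 wt% Fe.
Second mineral: 40.767 g Fe in 107.337 g formula = 37.98 wt% Fe.
22.51% − 37.98% gives a difference of -15.47 percentage points.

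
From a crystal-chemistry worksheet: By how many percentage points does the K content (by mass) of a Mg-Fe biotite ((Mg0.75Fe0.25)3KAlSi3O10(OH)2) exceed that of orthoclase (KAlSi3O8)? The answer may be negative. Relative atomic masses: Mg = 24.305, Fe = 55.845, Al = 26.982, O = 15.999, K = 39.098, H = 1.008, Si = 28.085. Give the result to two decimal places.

K in (Mg0.75Fe0.25)3KAlSi3O10(OH)2: molar mass 440.909 g/mol; 1×39.098 = 39.098 g → 8.87 wt%.
K in KAlSi3O8: molar mass 278.327 g/mol; 1×39.098 = 39.098 g → 14.05 wt%.
Difference = 8.87 − 14.05 = -5.18 percentage points.

-5.18 percentage points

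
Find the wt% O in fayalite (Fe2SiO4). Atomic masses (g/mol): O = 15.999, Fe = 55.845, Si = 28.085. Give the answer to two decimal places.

M(Fe2SiO4) = 203.771 g/mol.
O contributes 4 × 15.999 = 63.996 g per mole.
63.996/203.771 = 0.3141 → 31.41%.

31.41 mass %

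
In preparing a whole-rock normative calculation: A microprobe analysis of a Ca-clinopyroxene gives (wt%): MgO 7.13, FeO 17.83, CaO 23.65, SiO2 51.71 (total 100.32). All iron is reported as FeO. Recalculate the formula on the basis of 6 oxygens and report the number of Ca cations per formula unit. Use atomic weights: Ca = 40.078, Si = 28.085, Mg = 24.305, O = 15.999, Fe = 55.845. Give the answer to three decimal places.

7.13 wt% MgO ÷ 40.304 g/mol = 0.17691 mol, giving 0.17691 Mg and 0.17691 O.
17.83 wt% FeO ÷ 71.844 g/mol = 0.24818 mol, giving 0.24818 Fe and 0.24818 O.
23.65 wt% CaO ÷ 56.077 g/mol = 0.42174 mol, giving 0.42174 Ca and 0.42174 O.
51.71 wt% SiO2 ÷ 60.083 g/mol = 0.86064 mol, giving 0.86064 Si and 1.72128 O.
Oxygen sums to 2.56811; scaling by 6/2.56811 = 2.33635 puts the formula on 6 O.
Ca: 0.42174 × 2.33635 = 0.985 atoms per formula unit.

0.985 Ca apfu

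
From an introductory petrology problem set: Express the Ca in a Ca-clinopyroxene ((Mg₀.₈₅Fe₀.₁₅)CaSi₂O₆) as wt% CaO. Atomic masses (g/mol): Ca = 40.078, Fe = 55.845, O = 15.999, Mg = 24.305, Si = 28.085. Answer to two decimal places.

25.34 wt%

Formula mass = 221.278 g/mol.
1 Ca → 1.0000 mol CaO per formula unit; M(CaO) = 56.077, so CaO mass = 56.077 g.
56.077/221.278 × 100 = 25.34 wt%.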